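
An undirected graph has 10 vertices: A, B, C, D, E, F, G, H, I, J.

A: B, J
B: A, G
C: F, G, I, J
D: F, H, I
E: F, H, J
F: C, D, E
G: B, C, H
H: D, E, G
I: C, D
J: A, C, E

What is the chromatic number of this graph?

3

The cycle F-D-H-G-C-F has odd length 5, so it cannot be 2-colored; at least 3 colors are needed.
3 colors suffice: color 1 → {A, C, H}; color 2 → {F, G, I, J}; color 3 → {B, D, E}. Each edge has distinct colors on its endpoints.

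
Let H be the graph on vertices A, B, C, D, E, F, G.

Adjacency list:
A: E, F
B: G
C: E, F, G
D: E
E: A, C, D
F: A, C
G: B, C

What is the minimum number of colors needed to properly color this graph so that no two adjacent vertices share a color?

2

D and E are adjacent, so at least 2 colors are needed.
2 colors suffice: color 1 → {E, F, G}; color 2 → {A, B, C, D}. Each edge has distinct colors on its endpoints.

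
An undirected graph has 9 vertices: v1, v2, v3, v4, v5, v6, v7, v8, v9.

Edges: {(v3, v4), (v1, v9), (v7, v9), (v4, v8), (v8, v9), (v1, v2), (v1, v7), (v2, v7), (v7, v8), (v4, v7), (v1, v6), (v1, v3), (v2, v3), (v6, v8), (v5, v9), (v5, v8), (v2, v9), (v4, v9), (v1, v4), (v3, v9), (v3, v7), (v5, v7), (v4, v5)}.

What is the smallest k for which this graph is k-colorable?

v4, v5, v7, v8, v9 are pairwise adjacent (a clique of size 5), so at least 5 colors are needed.
One proper 5-coloring: v1=4, v2=3, v3=5, v4=3, v5=5, v6=1, v7=2, v8=4, v9=1. No two adjacent vertices share a color.

5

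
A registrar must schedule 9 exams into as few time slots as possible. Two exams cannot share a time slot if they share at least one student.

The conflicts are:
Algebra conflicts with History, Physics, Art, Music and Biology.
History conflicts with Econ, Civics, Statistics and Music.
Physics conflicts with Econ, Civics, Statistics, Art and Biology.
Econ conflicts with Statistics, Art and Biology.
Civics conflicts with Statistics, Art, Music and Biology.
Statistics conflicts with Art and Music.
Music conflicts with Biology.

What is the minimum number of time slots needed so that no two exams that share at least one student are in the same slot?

Physics, Civics, Statistics, Art pairwise conflict, so at least 4 time slots are needed.
4 time slots suffice: time slot 1 → {Algebra, Econ, Civics}; time slot 2 → {Statistics, Biology}; time slot 3 → {Physics, Music}; time slot 4 → {History, Art}. Every pair that conflicts lands in different time slots.

4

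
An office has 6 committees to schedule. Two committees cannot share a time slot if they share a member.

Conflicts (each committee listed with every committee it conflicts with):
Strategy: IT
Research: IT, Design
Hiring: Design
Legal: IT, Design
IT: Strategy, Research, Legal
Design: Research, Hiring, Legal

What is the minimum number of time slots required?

Legal and Design conflict, so at least 2 time slots are needed.
Using 2 time slots: Strategy=2, Research=2, Hiring=2, Legal=2, IT=1, Design=1. No two conflicting committees share a time slot.

2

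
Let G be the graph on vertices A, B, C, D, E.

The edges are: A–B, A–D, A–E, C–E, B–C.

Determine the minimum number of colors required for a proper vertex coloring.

C and E are adjacent, so at least 2 colors are needed.
A valid assignment using 2 colors: A=1, B=2, C=1, D=2, E=2. Each edge has distinct colors on its endpoints.

2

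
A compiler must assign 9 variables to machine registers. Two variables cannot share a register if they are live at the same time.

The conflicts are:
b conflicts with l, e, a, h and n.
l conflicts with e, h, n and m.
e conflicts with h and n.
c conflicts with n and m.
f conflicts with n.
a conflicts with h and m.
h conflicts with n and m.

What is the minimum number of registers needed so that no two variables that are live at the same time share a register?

5

b, l, e, h, n pairwise conflict, so at least 5 registers are needed.
Using 5 registers: b=3, l=4, e=5, c=2, f=2, a=4, h=2, n=1, m=1. Each listed conflict is separated.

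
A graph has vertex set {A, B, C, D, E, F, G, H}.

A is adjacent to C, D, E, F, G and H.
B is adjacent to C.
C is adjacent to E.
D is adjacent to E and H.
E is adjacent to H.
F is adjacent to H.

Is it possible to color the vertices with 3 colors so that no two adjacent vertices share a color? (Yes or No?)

A, D, E, H are pairwise adjacent (a clique of size 4), so at least 4 colors are needed.
So 3 colors are not enough.

No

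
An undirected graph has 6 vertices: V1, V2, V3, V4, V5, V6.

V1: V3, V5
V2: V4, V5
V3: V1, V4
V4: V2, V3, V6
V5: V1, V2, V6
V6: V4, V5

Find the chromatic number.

3

The cycle V3-V1-V5-V6-V4-V3 has odd length 5, so it cannot be 2-colored; at least 3 colors are needed.
3 colors suffice: color red → {V4, V5}; color blue → {V1, V2, V6}; color green → {V3}. No two adjacent vertices share a color.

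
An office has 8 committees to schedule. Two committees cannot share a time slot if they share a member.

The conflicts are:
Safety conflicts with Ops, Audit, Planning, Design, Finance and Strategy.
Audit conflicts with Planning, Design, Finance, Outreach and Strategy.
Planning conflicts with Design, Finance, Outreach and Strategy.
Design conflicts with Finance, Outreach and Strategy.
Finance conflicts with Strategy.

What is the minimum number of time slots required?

6

Safety, Audit, Planning, Design, Finance, Strategy all conflict with each other, so at least 6 time slots are needed.
6 time slots suffice: Safety=3, Ops=1, Audit=4, Planning=1, Design=2, Finance=6, Outreach=3, Strategy=5. Each listed conflict is separated.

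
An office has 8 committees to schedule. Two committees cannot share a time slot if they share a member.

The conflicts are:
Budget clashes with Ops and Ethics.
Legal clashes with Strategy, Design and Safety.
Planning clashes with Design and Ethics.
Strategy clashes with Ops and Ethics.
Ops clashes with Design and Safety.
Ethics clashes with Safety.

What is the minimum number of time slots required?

3

The cycle Ethics-Strategy-Ops-Design-Planning-Ethics has odd length 5, so it cannot be 2-colored; at least 3 time slots are needed.
3 time slots suffice: Budget=2, Legal=1, Planning=3, Strategy=2, Ops=1, Design=2, Ethics=1, Safety=2. No two conflicting committees share a time slot.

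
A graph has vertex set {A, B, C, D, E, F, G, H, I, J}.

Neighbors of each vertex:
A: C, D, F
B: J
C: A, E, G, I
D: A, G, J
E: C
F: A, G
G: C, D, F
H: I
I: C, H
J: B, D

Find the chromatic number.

D and G are adjacent, so at least 2 colors are needed.
One proper 2-coloring: A=2, B=1, C=1, D=1, E=2, F=1, G=2, H=1, I=2, J=2. Each edge has distinct colors on its endpoints.

2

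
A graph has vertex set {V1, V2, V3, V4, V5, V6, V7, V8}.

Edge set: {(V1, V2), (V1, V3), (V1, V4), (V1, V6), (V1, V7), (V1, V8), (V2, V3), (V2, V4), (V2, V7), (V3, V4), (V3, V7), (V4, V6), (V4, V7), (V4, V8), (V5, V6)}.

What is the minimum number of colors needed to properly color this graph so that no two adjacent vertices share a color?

V1, V2, V3, V4, V7 form a clique, so at least 5 colors are needed.
One proper 5-coloring: V1=R, V2=G, V3=Y, V4=B, V5=R, V6=G, V7=P, V8=G. Every edge joins two different colors.

5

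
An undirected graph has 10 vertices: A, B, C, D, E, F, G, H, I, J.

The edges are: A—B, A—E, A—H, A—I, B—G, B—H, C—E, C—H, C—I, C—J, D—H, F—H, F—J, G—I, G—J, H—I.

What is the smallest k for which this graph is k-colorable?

3

A, H, I are mutually adjacent, so at least 3 colors are needed.
3 colors suffice: A=3, B=2, C=3, D=2, E=1, F=2, G=3, H=1, I=2, J=1. Each edge has distinct colors on its endpoints.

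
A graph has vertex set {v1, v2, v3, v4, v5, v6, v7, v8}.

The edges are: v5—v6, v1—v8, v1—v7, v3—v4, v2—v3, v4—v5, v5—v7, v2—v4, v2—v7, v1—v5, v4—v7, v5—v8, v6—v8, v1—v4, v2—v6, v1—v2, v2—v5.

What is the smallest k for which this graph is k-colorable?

v1, v2, v4, v5, v7 are mutually adjacent (a clique of size 5), so at least 5 colors are needed.
One proper 5-coloring: v1=yellow, v2=blue, v3=red, v4=green, v5=red, v6=green, v7=purple, v8=blue. No two adjacent vertices share a color.

5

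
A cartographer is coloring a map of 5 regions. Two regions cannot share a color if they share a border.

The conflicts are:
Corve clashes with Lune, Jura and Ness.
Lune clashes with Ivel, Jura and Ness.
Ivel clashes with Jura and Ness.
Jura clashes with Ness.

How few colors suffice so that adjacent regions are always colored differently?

Corve, Lune, Jura, Ness are mutually in conflict, so at least 4 colors are needed.
A valid assignment using 4 colors: Corve=4, Lune=3, Ivel=4, Jura=1, Ness=2. Each listed conflict is separated.

4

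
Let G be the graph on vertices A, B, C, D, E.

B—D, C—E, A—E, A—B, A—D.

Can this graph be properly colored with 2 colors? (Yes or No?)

A, B, D are mutually adjacent, so at least 3 colors are needed.
So 2 colors are not enough.

No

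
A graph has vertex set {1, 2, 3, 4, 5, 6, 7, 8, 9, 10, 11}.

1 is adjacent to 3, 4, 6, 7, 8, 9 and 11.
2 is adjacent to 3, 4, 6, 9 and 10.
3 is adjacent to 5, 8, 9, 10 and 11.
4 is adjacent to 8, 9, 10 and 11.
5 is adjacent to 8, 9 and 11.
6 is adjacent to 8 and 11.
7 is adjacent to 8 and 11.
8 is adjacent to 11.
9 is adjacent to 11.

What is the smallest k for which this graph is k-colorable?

1, 4, 9, 11 are pairwise adjacent (a clique of size 4), so at least 4 colors are needed.
One proper 4-coloring: 1=b, 2=a, 3=c, 4=c, 5=b, 6=c, 7=c, 8=d, 9=d, 10=b, 11=a. No two adjacent vertices share a color.

4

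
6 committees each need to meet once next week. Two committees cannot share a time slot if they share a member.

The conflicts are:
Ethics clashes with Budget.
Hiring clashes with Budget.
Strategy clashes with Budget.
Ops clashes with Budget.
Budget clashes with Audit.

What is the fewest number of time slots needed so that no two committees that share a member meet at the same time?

Budget and Audit conflict, so at least 2 time slots are needed.
2 time slots suffice: time slot 1 → {Budget}; time slot 2 → {Ethics, Hiring, Strategy, Ops, Audit}. No two conflicting committees share a time slot.

2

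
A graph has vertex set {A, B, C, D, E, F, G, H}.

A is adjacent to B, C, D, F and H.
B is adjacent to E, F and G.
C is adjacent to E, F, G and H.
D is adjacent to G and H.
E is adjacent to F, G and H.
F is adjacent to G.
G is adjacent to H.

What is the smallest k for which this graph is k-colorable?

B, E, F, G form a clique, so at least 4 colors are needed.
4 colors suffice: A=1, B=4, C=4, D=3, E=3, F=2, G=1, H=2. No two adjacent vertices share a color.

4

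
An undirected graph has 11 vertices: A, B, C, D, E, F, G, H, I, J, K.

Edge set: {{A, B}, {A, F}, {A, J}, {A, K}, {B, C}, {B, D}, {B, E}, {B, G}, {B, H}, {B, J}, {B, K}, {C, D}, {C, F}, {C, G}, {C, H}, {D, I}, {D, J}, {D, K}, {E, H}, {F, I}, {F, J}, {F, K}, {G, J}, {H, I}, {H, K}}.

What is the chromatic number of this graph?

3

B, D, J form a triangle, so at least 3 colors are needed.
3 colors suffice: color 1 → {B, F}; color 2 → {A, D, G, H}; color 3 → {C, E, I, J, K}. No two adjacent vertices share a color.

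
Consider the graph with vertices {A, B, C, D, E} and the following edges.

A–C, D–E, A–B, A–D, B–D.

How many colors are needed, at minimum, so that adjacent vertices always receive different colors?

3

A, B, D are mutually adjacent, so at least 3 colors are needed.
3 colors suffice: A=blue, B=green, C=red, D=red, E=blue. Every edge joins two different colors.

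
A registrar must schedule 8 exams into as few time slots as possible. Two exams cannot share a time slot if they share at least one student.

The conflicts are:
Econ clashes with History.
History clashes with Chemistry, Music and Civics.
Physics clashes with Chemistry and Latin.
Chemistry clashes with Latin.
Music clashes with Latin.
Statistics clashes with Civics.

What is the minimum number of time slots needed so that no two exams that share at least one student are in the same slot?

3

Physics, Chemistry, Latin pairwise conflict, so at least 3 time slots are needed.
3 time slots suffice: Econ=2, History=1, Physics=3, Chemistry=2, Music=2, Statistics=1, Latin=1, Civics=2. No two conflicting exams share a time slot.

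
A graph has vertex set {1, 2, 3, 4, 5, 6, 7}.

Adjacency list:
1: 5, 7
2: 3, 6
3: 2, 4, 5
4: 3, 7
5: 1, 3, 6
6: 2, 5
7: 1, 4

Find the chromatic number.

3

The cycle 4-3-5-1-7-4 has odd length 5, so it cannot be 2-colored; at least 3 colors are needed.
A valid assignment using 3 colors: 1=blue, 2=red, 3=blue, 4=green, 5=red, 6=blue, 7=red. Each edge has distinct colors on its endpoints.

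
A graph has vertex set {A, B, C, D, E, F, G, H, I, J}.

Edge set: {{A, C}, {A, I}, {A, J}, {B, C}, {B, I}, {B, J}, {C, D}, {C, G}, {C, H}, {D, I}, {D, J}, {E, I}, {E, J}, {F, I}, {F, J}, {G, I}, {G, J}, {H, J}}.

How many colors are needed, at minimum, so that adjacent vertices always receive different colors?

2

B and J are adjacent, so at least 2 colors are needed.
2 colors suffice: color 1 → {C, I, J}; color 2 → {A, B, D, E, F, G, H}. Every edge joins two different colors.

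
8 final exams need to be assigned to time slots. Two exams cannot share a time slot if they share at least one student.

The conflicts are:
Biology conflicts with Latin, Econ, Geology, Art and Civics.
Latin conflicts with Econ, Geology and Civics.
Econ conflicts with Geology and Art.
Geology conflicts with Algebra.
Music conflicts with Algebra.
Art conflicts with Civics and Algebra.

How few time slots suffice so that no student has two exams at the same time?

4

Biology, Latin, Econ, Geology pairwise conflict, so at least 4 time slots are needed.
4 time slots suffice: time slot 1 → {Biology, Algebra}; time slot 2 → {Latin, Music, Art}; time slot 3 → {Econ, Civics}; time slot 4 → {Geology}. No two conflicting exams share a time slot.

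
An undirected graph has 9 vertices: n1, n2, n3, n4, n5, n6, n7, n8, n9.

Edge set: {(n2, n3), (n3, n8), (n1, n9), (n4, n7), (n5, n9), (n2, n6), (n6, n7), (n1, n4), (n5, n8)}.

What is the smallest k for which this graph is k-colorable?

The cycle n3-n8-n5-n9-n1-n4-n7-n6-n2-n3 has odd length 9, so it cannot be 2-colored; at least 3 colors are needed.
A valid assignment using 3 colors: n1=1, n2=1, n3=2, n4=2, n5=3, n6=2, n7=1, n8=1, n9=2. No two adjacent vertices share a color.

3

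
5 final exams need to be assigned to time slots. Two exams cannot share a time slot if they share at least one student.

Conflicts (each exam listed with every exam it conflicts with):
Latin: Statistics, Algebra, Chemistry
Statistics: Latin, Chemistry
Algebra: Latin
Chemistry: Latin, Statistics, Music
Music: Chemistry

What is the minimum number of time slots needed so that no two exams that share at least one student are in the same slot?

3

Latin, Statistics, Chemistry all conflict with each other, so at least 3 time slots are needed.
A valid assignment using 3 time slots: Latin=1, Statistics=3, Algebra=2, Chemistry=2, Music=1. Each listed conflict is separated.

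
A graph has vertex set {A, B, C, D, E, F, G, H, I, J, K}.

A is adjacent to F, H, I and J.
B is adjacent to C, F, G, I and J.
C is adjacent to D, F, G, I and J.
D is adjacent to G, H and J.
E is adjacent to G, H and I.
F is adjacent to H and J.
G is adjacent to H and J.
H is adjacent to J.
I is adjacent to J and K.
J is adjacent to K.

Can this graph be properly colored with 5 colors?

The chromatic number is 4. A, F, H, J form a clique, so at least 4 colors are needed.
4 colors suffice: color red → {E, J}; color blue → {C, H, K}; color green → {F, G, I}; color yellow → {A, B, D}.
Since 5 ≥ 4, a proper 5-coloring certainly exists.

Yes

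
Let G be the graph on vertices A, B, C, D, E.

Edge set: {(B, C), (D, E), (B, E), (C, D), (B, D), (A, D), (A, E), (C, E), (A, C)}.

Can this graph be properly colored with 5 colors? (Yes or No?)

The chromatic number is 4. A, C, D, E are pairwise adjacent (a clique of size 4), so at least 4 colors are needed.
4 colors suffice: color 1 → {C}; color 2 → {D}; color 3 → {E}; color 4 → {A, B}.
Since 5 ≥ 4, a proper 5-coloring certainly exists.

Yes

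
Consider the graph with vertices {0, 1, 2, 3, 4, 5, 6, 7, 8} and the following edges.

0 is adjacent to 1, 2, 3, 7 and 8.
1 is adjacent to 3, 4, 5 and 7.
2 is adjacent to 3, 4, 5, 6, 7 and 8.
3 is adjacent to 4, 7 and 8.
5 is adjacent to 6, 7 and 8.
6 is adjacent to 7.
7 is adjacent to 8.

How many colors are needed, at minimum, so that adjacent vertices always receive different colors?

5

0, 2, 3, 7, 8 are mutually adjacent (a clique of size 5), so at least 5 colors are needed.
5 colors suffice: 0=d, 1=a, 2=a, 3=c, 4=b, 5=c, 6=d, 7=b, 8=e. Every edge joins two different colors.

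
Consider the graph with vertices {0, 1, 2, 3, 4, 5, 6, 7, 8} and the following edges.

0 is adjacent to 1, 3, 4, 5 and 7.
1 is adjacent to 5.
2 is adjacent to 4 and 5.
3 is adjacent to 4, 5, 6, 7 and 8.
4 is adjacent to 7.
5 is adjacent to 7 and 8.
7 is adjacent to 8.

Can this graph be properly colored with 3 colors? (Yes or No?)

No

0, 3, 4, 7 are mutually adjacent (a clique of size 4), so at least 4 colors are needed.
So 3 colors are not enough.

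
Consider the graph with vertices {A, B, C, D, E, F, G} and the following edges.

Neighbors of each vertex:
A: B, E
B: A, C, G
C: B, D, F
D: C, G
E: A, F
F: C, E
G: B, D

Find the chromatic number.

3

The cycle B-A-E-F-C-B has odd length 5, so it cannot be 2-colored; at least 3 colors are needed.
One proper 3-coloring: A=3, B=2, C=1, D=2, E=1, F=2, G=1. Every edge joins two different colors.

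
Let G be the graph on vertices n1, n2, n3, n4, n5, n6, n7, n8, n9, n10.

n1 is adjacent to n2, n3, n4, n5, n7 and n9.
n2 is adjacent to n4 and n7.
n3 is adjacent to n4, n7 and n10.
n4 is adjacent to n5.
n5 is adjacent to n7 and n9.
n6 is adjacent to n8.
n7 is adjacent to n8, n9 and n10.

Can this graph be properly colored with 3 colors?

n1, n5, n7, n9 are pairwise adjacent (a clique of size 4), so at least 4 colors are needed.
So 3 colors are not enough.

No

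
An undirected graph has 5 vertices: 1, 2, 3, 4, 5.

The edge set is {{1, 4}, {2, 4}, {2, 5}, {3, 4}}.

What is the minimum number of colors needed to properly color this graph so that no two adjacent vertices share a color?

2

1 and 4 are adjacent, so at least 2 colors are needed.
2 colors suffice: color red → {4, 5}; color blue → {1, 2, 3}. Every edge joins two different colors.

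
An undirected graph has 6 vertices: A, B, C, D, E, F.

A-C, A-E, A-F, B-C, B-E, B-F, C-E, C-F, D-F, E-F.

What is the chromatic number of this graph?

B, C, E, F are pairwise adjacent (a clique of size 4), so at least 4 colors are needed.
One proper 4-coloring: A=4, B=4, C=3, D=2, E=2, F=1. Every edge joins two different colors.

4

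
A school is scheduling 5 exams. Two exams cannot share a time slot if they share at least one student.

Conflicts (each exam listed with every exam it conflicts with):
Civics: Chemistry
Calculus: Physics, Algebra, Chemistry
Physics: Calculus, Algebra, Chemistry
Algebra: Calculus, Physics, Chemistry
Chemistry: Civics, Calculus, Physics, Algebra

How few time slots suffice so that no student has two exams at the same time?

Calculus, Physics, Algebra, Chemistry pairwise conflict, so at least 4 time slots are needed.
Using 4 time slots: Civics=2, Calculus=4, Physics=2, Algebra=3, Chemistry=1. No two conflicting exams share a time slot.

4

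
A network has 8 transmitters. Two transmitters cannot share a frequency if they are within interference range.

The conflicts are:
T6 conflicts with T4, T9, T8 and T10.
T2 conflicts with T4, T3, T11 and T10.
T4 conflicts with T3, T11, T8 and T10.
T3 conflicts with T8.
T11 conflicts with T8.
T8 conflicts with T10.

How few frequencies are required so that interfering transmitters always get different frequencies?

T6, T4, T8, T10 pairwise conflict, so at least 4 frequencies are needed.
A valid assignment using 4 frequencies: T6=4, T2=2, T4=1, T3=3, T9=1, T11=3, T8=2, T10=3. Every pair that conflicts lands in different frequencies.

4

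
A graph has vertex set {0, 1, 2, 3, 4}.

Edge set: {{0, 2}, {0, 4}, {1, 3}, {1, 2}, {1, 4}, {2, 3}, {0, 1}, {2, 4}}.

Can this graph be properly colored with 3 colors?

No

0, 1, 2, 4 form a clique, so at least 4 colors are needed.
So 3 colors are not enough.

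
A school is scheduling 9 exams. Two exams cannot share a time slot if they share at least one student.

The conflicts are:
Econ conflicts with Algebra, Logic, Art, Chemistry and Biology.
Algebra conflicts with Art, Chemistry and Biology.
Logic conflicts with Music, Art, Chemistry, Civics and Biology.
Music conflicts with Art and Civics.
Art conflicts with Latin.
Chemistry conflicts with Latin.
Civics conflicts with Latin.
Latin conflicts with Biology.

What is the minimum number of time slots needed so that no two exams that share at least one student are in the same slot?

Econ, Logic, Chemistry all conflict with each other, so at least 3 time slots are needed.
3 time slots suffice: Econ=3, Algebra=1, Logic=1, Music=3, Art=2, Chemistry=2, Civics=2, Latin=1, Biology=2. Every pair that conflicts lands in different time slots.

3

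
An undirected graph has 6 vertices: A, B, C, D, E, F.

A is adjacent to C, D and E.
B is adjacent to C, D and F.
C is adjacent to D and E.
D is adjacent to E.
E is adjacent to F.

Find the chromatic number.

A, C, D, E are mutually adjacent (a clique of size 4), so at least 4 colors are needed.
4 colors suffice: color 1 → {B, E}; color 2 → {D, F}; color 3 → {C}; color 4 → {A}. No two adjacent vertices share a color.

4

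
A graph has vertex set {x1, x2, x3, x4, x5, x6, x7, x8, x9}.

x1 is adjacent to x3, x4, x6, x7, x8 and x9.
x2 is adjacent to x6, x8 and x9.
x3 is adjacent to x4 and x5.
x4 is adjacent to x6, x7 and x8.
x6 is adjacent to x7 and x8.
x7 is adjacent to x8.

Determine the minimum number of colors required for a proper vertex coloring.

x1, x4, x6, x7, x8 are mutually adjacent (a clique of size 5), so at least 5 colors are needed.
5 colors suffice: color 1 → {x1, x2, x5}; color 2 → {x4, x9}; color 3 → {x3, x8}; color 4 → {x6}; color 5 → {x7}. Every edge joins two different colors.

5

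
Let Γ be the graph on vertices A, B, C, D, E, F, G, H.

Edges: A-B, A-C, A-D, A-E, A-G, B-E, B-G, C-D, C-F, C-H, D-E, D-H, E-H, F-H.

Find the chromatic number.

3

C, F, H form a triangle, so at least 3 colors are needed.
3 colors suffice: A=red, B=green, C=blue, D=green, E=blue, F=green, G=blue, H=red. Each edge has distinct colors on its endpoints.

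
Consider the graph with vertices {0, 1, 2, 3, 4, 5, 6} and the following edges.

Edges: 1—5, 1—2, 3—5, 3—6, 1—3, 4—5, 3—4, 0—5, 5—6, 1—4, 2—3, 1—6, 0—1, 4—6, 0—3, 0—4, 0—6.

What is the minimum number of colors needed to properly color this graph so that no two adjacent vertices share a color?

6

0, 1, 3, 4, 5, 6 form a clique, so at least 6 colors are needed.
6 colors suffice: 0=orange, 1=red, 2=green, 3=blue, 4=purple, 5=green, 6=yellow. Each edge has distinct colors on its endpoints.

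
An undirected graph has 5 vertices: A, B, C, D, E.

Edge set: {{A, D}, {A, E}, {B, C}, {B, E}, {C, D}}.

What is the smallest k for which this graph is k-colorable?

3

The cycle E-B-C-D-A-E has odd length 5, so it cannot be 2-colored; at least 3 colors are needed.
3 colors suffice: A=green, B=blue, C=red, D=blue, E=red. No two adjacent vertices share a color.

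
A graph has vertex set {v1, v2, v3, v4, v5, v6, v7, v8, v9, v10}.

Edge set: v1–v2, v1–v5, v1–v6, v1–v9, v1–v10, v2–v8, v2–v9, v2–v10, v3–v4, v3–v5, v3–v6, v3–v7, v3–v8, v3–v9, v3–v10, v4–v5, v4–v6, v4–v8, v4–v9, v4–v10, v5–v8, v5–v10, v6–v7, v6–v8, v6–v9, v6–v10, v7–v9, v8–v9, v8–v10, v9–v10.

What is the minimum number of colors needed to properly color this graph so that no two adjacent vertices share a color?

6

v3, v4, v6, v8, v9, v10 are pairwise adjacent (a clique of size 6), so at least 6 colors are needed.
6 colors suffice: color 1 → {v5, v9}; color 2 → {v7, v10}; color 3 → {v2, v6}; color 4 → {v1, v8}; color 5 → {v3}; color 6 → {v4}. No two adjacent vertices share a color.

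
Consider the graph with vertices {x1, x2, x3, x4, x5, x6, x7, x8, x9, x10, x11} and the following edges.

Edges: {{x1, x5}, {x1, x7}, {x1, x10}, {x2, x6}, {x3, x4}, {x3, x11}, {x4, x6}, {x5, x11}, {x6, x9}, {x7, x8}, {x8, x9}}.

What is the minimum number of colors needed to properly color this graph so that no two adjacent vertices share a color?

3

The cycle x4-x3-x11-x5-x1-x7-x8-x9-x6-x4 has odd length 9, so it cannot be 2-colored; at least 3 colors are needed.
3 colors suffice: color 1 → {x1, x3, x6, x8}; color 2 → {x2, x4, x5, x7, x9, x10}; color 3 → {x11}. Every edge joins two different colors.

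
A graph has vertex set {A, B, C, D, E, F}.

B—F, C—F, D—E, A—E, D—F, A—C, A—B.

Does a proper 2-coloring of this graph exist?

The cycle E-D-F-B-A-E has odd length 5, so it cannot be 2-colored; at least 3 colors are needed.
So 2 colors are not enough.

No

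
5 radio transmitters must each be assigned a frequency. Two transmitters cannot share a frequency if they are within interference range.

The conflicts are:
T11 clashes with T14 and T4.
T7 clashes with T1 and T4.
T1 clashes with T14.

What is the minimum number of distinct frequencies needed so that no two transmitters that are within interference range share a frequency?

The cycle T11-T4-T7-T1-T14-T11 has odd length 5, so it cannot be 2-colored; at least 3 frequencies are needed.
A valid assignment using 3 frequencies: T11=3, T7=1, T1=2, T14=1, T4=2. Each listed conflict is separated.

3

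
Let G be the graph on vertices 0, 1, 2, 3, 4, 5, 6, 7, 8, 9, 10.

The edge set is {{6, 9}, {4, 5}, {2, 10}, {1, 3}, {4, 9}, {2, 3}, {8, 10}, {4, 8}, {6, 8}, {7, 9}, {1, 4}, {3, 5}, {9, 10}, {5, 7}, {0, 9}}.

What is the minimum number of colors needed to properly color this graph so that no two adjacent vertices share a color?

3 and 5 are adjacent, so at least 2 colors are needed.
2 colors suffice: color red → {1, 2, 5, 8, 9}; color blue → {0, 3, 4, 6, 7, 10}. No two adjacent vertices share a color.

2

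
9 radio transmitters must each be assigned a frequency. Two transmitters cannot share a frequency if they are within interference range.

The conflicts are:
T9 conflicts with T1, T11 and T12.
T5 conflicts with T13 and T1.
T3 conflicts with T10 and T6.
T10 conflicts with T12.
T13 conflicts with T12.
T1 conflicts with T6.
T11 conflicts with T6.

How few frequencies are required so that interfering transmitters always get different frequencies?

3

The cycle T9-T1-T5-T13-T12-T9 has odd length 5, so it cannot be 2-colored; at least 3 frequencies are needed.
3 frequencies suffice: frequency 1 → {T9, T5, T10, T6}; frequency 2 → {T3, T1, T11, T12}; frequency 3 → {T13}. Every pair that conflicts lands in different frequencies.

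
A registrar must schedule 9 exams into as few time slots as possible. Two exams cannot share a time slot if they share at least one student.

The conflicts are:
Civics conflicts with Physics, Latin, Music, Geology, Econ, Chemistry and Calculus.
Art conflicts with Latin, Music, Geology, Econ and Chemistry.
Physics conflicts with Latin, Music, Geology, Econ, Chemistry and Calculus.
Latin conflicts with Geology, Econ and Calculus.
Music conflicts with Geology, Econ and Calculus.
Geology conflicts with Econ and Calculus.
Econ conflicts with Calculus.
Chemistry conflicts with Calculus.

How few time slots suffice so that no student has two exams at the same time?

Civics, Physics, Latin, Geology, Econ, Calculus all conflict with each other, so at least 6 time slots are needed.
A valid assignment using 6 time slots: Civics=1, Art=1, Physics=4, Latin=6, Music=6, Geology=5, Econ=3, Chemistry=3, Calculus=2. No two conflicting exams share a time slot.

6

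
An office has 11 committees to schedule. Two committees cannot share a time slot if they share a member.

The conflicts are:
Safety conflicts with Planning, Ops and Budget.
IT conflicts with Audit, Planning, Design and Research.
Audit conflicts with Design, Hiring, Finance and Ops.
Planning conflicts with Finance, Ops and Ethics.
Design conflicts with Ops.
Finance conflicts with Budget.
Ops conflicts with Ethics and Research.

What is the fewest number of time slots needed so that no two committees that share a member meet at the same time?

3

IT, Audit, Design are mutually in conflict, so at least 3 time slots are needed.
3 time slots suffice: time slot 1 → {IT, Hiring, Finance, Ops}; time slot 2 → {Audit, Planning, Research, Budget}; time slot 3 → {Safety, Design, Ethics}. Every pair that conflicts lands in different time slots.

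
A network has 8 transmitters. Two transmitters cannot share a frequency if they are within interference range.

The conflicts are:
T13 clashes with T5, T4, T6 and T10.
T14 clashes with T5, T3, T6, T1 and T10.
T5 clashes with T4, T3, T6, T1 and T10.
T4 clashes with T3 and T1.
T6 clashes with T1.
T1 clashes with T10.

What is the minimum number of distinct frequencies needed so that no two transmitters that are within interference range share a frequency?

4

T14, T5, T6, T1 all conflict with each other, so at least 4 frequencies are needed.
A valid assignment using 4 frequencies: T13=2, T14=3, T5=1, T4=3, T3=2, T6=4, T1=2, T10=4. No two conflicting transmitters share a frequency.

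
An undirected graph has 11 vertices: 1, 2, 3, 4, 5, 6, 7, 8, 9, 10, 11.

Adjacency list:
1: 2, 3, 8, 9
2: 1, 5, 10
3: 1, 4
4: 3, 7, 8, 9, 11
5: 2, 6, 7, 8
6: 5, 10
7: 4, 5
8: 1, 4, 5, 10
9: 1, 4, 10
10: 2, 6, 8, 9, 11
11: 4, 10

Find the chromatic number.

2

1 and 2 are adjacent, so at least 2 colors are needed.
2 colors suffice: color red → {1, 4, 5, 10}; color blue → {2, 3, 6, 7, 8, 9, 11}. No two adjacent vertices share a color.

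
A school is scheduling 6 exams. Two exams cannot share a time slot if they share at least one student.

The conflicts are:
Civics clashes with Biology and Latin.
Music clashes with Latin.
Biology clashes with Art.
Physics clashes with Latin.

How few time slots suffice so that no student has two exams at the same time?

Physics and Latin conflict, so at least 2 time slots are needed.
2 time slots suffice: time slot 1 → {Biology, Latin}; time slot 2 → {Civics, Music, Physics, Art}. Every pair that conflicts lands in different time slots.

2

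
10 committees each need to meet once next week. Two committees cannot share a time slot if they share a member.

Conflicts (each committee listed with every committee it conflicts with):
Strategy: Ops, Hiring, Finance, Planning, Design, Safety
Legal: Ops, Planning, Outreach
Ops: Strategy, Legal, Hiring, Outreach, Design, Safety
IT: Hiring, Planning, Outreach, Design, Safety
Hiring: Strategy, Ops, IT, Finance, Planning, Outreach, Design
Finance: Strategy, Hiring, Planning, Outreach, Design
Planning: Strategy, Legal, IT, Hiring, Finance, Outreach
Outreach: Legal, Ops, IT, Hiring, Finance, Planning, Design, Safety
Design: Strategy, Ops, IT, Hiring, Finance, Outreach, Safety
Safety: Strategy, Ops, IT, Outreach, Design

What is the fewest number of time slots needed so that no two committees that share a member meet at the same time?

4

Ops, Hiring, Outreach, Design pairwise conflict, so at least 4 time slots are needed.
A valid assignment using 4 time slots: Strategy=1, Legal=2, Ops=4, IT=4, Hiring=2, Finance=4, Planning=3, Outreach=1, Design=3, Safety=2. Each listed conflict is separated.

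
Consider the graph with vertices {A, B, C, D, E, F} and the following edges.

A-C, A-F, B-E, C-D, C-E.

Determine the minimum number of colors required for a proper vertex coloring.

2

C and D are adjacent, so at least 2 colors are needed.
2 colors suffice: color red → {B, C, F}; color blue → {A, D, E}. Every edge joins two different colors.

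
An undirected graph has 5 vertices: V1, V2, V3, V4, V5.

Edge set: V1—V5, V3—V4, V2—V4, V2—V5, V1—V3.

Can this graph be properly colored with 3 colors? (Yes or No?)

Yes

The chromatic number is 3. The cycle V2-V5-V1-V3-V4-V2 has odd length 5, so it cannot be 2-colored; at least 3 colors are needed.
One proper 3-coloring: V1=1, V2=2, V3=2, V4=1, V5=3.
That is already a proper 3-coloring.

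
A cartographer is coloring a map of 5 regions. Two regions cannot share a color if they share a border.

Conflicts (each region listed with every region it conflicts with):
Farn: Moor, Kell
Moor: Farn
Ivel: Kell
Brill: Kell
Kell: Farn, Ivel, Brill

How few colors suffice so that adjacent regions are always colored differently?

Ivel and Kell conflict, so at least 2 colors are needed.
2 colors suffice: color 1 → {Moor, Kell}; color 2 → {Farn, Ivel, Brill}. No two conflicting regions share a color.

2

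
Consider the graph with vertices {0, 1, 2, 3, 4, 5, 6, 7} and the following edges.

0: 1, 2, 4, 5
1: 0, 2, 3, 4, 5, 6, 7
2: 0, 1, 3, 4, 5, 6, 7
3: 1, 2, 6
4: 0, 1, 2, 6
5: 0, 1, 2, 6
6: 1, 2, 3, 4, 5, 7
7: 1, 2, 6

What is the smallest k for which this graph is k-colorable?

1, 2, 5, 6 are pairwise adjacent (a clique of size 4), so at least 4 colors are needed.
4 colors suffice: 0=green, 1=red, 2=blue, 3=yellow, 4=yellow, 5=yellow, 6=green, 7=yellow. Every edge joins two different colors.

4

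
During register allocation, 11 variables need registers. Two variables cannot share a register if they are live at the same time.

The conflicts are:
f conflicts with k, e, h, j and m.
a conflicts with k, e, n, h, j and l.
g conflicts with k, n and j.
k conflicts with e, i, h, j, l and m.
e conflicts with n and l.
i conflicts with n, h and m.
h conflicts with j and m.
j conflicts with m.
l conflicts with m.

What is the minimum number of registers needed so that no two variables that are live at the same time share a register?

5

f, k, h, j, m are mutually in conflict, so at least 5 registers are needed.
5 registers suffice: f=5, a=2, g=2, k=1, e=3, i=4, n=1, h=3, j=4, l=4, m=2. Every pair that conflicts lands in different registers.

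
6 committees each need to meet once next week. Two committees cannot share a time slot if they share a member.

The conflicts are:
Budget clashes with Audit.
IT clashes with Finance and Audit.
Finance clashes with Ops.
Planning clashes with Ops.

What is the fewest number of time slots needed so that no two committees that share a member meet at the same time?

Finance and Ops conflict, so at least 2 time slots are needed.
2 time slots suffice: time slot 1 → {Finance, Audit, Planning}; time slot 2 → {Budget, IT, Ops}. No two conflicting committees share a time slot.

2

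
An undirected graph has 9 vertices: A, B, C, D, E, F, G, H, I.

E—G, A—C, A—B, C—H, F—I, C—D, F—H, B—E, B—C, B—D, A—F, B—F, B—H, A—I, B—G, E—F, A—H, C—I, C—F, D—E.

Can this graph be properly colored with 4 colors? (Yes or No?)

No

A, B, C, F, H are mutually adjacent (a clique of size 5), so at least 5 colors are needed.
So 4 colors are not enough.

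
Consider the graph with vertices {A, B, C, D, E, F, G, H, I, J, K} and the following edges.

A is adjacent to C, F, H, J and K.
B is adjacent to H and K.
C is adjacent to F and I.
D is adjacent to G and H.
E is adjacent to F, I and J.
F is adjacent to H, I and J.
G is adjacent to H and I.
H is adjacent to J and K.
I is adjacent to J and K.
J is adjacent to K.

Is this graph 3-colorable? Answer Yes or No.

No

E, F, I, J are pairwise adjacent (a clique of size 4), so at least 4 colors are needed.
So 3 colors are not enough.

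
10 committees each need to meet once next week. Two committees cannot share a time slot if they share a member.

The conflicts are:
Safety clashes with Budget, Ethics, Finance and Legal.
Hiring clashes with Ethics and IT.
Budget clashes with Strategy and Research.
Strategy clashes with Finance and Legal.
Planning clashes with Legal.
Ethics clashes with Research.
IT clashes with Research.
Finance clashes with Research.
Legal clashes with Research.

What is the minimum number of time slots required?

Strategy and Legal conflict, so at least 2 time slots are needed.
2 time slots suffice: time slot 1 → {Safety, Hiring, Strategy, Planning, Research}; time slot 2 → {Budget, Ethics, IT, Finance, Legal}. Every pair that conflicts lands in different time slots.

2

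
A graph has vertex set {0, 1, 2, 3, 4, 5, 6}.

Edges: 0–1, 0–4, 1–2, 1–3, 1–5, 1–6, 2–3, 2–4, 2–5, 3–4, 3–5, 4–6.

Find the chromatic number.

4

1, 2, 3, 5 are pairwise adjacent (a clique of size 4), so at least 4 colors are needed.
A valid assignment using 4 colors: 0=b, 1=a, 2=b, 3=c, 4=a, 5=d, 6=b. No two adjacent vertices share a color.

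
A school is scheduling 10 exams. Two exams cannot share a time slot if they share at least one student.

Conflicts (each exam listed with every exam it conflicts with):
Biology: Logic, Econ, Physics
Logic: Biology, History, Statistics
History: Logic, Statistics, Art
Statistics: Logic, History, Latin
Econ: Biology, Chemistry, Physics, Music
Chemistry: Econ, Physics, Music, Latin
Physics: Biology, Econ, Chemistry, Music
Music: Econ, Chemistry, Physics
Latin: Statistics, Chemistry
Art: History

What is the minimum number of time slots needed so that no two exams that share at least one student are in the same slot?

4

Econ, Chemistry, Physics, Music are mutually in conflict, so at least 4 time slots are needed.
4 time slots suffice: time slot 1 → {History, Econ, Latin}; time slot 2 → {Logic, Physics, Art}; time slot 3 → {Biology, Statistics, Chemistry}; time slot 4 → {Music}. Every pair that conflicts lands in different time slots.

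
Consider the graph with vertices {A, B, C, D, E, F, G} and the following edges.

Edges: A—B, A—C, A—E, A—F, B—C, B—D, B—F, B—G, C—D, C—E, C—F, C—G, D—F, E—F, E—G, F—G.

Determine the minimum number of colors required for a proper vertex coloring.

4

B, C, F, G form a clique, so at least 4 colors are needed.
4 colors suffice: A=yellow, B=green, C=blue, D=yellow, E=green, F=red, G=yellow. Every edge joins two different colors.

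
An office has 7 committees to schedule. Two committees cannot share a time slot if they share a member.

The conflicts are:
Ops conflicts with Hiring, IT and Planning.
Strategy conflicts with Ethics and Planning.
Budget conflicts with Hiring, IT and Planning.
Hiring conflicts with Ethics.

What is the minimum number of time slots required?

3

The cycle Ethics-Hiring-Budget-Planning-Strategy-Ethics has odd length 5, so it cannot be 2-colored; at least 3 time slots are needed.
3 time slots suffice: time slot 1 → {Hiring, IT, Planning}; time slot 2 → {Ops, Strategy, Budget}; time slot 3 → {Ethics}. Every pair that conflicts lands in different time slots.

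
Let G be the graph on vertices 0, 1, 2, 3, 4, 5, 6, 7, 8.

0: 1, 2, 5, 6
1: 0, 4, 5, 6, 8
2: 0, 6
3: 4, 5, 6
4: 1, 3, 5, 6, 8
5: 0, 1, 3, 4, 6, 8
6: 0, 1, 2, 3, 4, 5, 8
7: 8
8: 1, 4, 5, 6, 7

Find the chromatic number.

5

1, 4, 5, 6, 8 are mutually adjacent (a clique of size 5), so at least 5 colors are needed.
5 colors suffice: 0=green, 1=yellow, 2=blue, 3=green, 4=purple, 5=blue, 6=red, 7=red, 8=green. Each edge has distinct colors on its endpoints.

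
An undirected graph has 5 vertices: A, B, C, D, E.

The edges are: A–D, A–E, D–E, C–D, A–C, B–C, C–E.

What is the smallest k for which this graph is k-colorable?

4

A, C, D, E form a clique, so at least 4 colors are needed.
4 colors suffice: color 1 → {C}; color 2 → {B, E}; color 3 → {A}; color 4 → {D}. No two adjacent vertices share a color.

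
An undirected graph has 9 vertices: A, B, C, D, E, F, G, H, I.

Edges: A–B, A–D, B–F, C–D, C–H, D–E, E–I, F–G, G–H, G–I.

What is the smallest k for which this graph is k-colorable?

3

The cycle E-I-G-F-B-A-D-E has odd length 7, so it cannot be 2-colored; at least 3 colors are needed.
3 colors suffice: color 1 → {B, D, G}; color 2 → {A, C, E, F}; color 3 → {H, I}. Every edge joins two different colors.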